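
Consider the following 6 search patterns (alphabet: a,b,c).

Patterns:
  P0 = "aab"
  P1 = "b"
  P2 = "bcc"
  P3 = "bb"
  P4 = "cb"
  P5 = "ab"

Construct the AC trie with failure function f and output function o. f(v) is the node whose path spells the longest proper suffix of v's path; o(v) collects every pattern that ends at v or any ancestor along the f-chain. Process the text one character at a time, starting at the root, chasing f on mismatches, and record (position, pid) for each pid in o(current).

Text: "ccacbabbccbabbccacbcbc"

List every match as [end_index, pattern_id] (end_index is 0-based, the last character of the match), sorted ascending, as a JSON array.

Build automaton:
Trie (insert patterns):
  n0 'ε': a→1 b→4 c→8
  n1 'a': a→2 b→10
  n2 'aa': b→3
  n3 'aab': ·  ←P0
  n4 'b': b→7 c→5  ←P1
  n5 'bc': c→6
  n6 'bcc': ·  ←P2
  n7 'bb': ·  ←P3
  n8 'c': b→9
  n9 'cb': ·  ←P4
  n10 'ab': ·  ←P5

BFS fail/out derivation:
  n1('a'): parent n0 fail=0; on 'a' 0 → fail=0;  out ∅∪∅=∅
  n4('b'): parent n0 fail=0; on 'b' 0 → fail=0;  out {1}∪∅={1}
  n8('c'): parent n0 fail=0; on 'c' 0 → fail=0;  out ∅∪∅=∅
  n2('aa'): parent n1 fail=0; on 'a' 0 → fail=1;  out ∅∪∅=∅
  n5('bc'): parent n4 fail=0; on 'c' 0 → fail=8;  out ∅∪∅=∅
  n7('bb'): parent n4 fail=0; on 'b' 0 → fail=4;  out {3}∪{1}={1,3}
  n9('cb'): parent n8 fail=0; on 'b' 0 → fail=4;  out {4}∪{1}={1,4}
  n10('ab'): parent n1 fail=0; on 'b' 0 → fail=4;  out {5}∪{1}={1,5}
  n3('aab'): parent n2 fail=1; on 'b' 1 → fail=10;  out {0}∪{1,5}={0,1,5}
  n6('bcc'): parent n5 fail=8; on 'c' 8→0 → fail=8;  out {2}∪∅={2}

Scan:
[0] read 'c'  n0⇒n8
[1] read 'c'  n8⇒n8 ·f
[2] read 'a'  n8⇒n1 ·f
[3] read 'c'  n1⇒n8 ·f
[4] read 'b'  n8⇒n9  → match P1@[4:4],P4@[3:4]
[5] read 'a'  n9⇒n1 ·f
[6] read 'b'  n1⇒n10  → match P1@[6:6],P5@[5:6]
[7] read 'b'  n10⇒n7 ·f  → match P1@[7:7],P3@[6:7]
[8] read 'c'  n7⇒n5 ·f
[9] read 'c'  n5⇒n6  → match P2@[7:9]
[10] read 'b'  n6⇒n9 ·f  → match P1@[10:10],P4@[9:10]
[11] read 'a'  n9⇒n1 ·f
[12] read 'b'  n1⇒n10  → match P1@[12:12],P5@[11:12]
[13] read 'b'  n10⇒n7 ·f  → match P1@[13:13],P3@[12:13]
[14] read 'c'  n7⇒n5 ·f
[15] read 'c'  n5⇒n6  → match P2@[13:15]
[16] read 'a'  n6⇒n1 ·f
[17] read 'c'  n1⇒n8 ·f
[18] read 'b'  n8⇒n9  → match P1@[18:18],P4@[17:18]
[19] read 'c'  n9⇒n5 ·f
[20] read 'b'  n5⇒n9 ·f  → match P1@[20:20],P4@[19:20]
[21] read 'c'  n9⇒n5 ·f

Result: [[4,1],[4,4],[6,1],[6,5],[7,1],[7,3],[9,2],[10,1],[10,4],[12,1],[12,5],[13,1],[13,3],[15,2],[18,1],[18,4],[20,1],[20,4]]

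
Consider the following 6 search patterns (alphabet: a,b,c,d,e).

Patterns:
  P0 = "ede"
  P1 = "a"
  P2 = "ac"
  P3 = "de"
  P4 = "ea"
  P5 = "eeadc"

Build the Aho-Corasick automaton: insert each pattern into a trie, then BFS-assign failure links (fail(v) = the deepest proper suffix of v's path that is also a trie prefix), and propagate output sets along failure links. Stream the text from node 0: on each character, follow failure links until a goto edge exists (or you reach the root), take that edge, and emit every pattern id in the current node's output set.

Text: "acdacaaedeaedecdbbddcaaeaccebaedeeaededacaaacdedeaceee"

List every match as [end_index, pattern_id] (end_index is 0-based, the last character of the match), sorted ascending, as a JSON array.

Construct AC machine:
Trie nodes:
  0='ε' goto a→4 d→6 e→1
  1='e' goto a→8 d→2 e→9
  2='ed' goto e→3
  3='ede' goto ·  ←P0
  4='a' goto c→5  ←P1
  5='ac' goto ·  ←P2
  6='d' goto e→7
  7='de' goto ·  ←P3
  8='ea' goto ·  ←P4
  9='ee' goto a→10
  10='eea' goto d→11
  11='eead' goto c→12
  12='eeadc' goto ·  ←P5

Failure links (BFS by depth):
  n1('e'): parent n0 fail=0; on 'e' 0 → fail=0;  out ∅∪∅=∅
  n4('a'): parent n0 fail=0; on 'a' 0 → fail=0;  out {1}∪∅={1}
  n6('d'): parent n0 fail=0; on 'd' 0 → fail=0;  out ∅∪∅=∅
  n2('ed'): parent n1 fail=0; on 'd' 0 → fail=6;  out ∅∪∅=∅
  n5('ac'): parent n4 fail=0; on 'c' 0 → fail=0;  out {2}∪∅={2}
  n7('de'): parent n6 fail=0; on 'e' 0 → fail=1;  out {3}∪∅={3}
  n8('ea'): parent n1 fail=0; on 'a' 0 → fail=4;  out {4}∪{1}={1,4}
  n9('ee'): parent n1 fail=0; on 'e' 0 → fail=1;  out ∅∪∅=∅
  n3('ede'): parent n2 fail=6; on 'e' 6 → fail=7;  out {0}∪{3}={0,3}
  n10('eea'): parent n9 fail=1; on 'a' 1 → fail=8;  out ∅∪{1,4}={1,4}
  n11('eead'): parent n10 fail=8; on 'd' 8→4→0 → fail=6;  out ∅∪∅=∅
  n12('eeadc'): parent n11 fail=6; on 'c' 6→0 → fail=0;  out {5}∪∅={5}

Scan:
pos 0 'a': at 4  emit P1@[0:0]
pos 1 'c': at 5  emit P2@[0:1]
pos 2 'd': at 6 (fail-walked)
pos 3 'a': at 4 (fail-walked)  emit P1@[3:3]
pos 4 'c': at 5  emit P2@[3:4]
pos 5 'a': at 4 (fail-walked)  emit P1@[5:5]
pos 6 'a': at 4 (fail-walked)  emit P1@[6:6]
pos 7 'e': at 1 (fail-walked)
pos 8 'd': at 2
pos 9 'e': at 3  emit P0@[7:9],P3@[8:9]
pos 10 'a': at 8 (fail-walked)  emit P1@[10:10],P4@[9:10]
pos 11 'e': at 1 (fail-walked)
pos 12 'd': at 2
pos 13 'e': at 3  emit P0@[11:13],P3@[12:13]
pos 14 'c': at 0 (fail-walked)
pos 15 'd': at 6
pos 16 'b': at 0 (fail-walked)
pos 17 'b': at 0
pos 18 'd': at 6
pos 19 'd': at 6 (fail-walked)
pos 20 'c': at 0 (fail-walked)
pos 21 'a': at 4  emit P1@[21:21]
pos 22 'a': at 4 (fail-walked)  emit P1@[22:22]
pos 23 'e': at 1 (fail-walked)
pos 24 'a': at 8  emit P1@[24:24],P4@[23:24]
pos 25 'c': at 5 (fail-walked)  emit P2@[24:25]
pos 26 'c': at 0 (fail-walked)
pos 27 'e': at 1
pos 28 'b': at 0 (fail-walked)
pos 29 'a': at 4  emit P1@[29:29]
pos 30 'e': at 1 (fail-walked)
pos 31 'd': at 2
pos 32 'e': at 3  emit P0@[30:32],P3@[31:32]
pos 33 'e': at 9 (fail-walked)
pos 34 'a': at 10  emit P1@[34:34],P4@[33:34]
pos 35 'e': at 1 (fail-walked)
pos 36 'd': at 2
pos 37 'e': at 3  emit P0@[35:37],P3@[36:37]
pos 38 'd': at 2 (fail-walked)
pos 39 'a': at 4 (fail-walked)  emit P1@[39:39]
pos 40 'c': at 5  emit P2@[39:40]
pos 41 'a': at 4 (fail-walked)  emit P1@[41:41]
pos 42 'a': at 4 (fail-walked)  emit P1@[42:42]
pos 43 'a': at 4 (fail-walked)  emit P1@[43:43]
pos 44 'c': at 5  emit P2@[43:44]
pos 45 'd': at 6 (fail-walked)
pos 46 'e': at 7  emit P3@[45:46]
pos 47 'd': at 2 (fail-walked)
pos 48 'e': at 3  emit P0@[46:48],P3@[47:48]
pos 49 'a': at 8 (fail-walked)  emit P1@[49:49],P4@[48:49]
pos 50 'c': at 5 (fail-walked)  emit P2@[49:50]
pos 51 'e': at 1 (fail-walked)
pos 52 'e': at 9
pos 53 'e': at 9 (fail-walked)

Matches: [[0,1],[1,2],[3,1],[4,2],[5,1],[6,1],[9,0],[9,3],[10,1],[10,4],[13,0],[13,3],[21,1],[22,1],[24,1],[24,4],[25,2],[29,1],[32,0],[32,3],[34,1],[34,4],[37,0],[37,3],[39,1],[40,2],[41,1],[42,1],[43,1],[44,2],[46,3],[48,0],[48,3],[49,1],[49,4],[50,2]]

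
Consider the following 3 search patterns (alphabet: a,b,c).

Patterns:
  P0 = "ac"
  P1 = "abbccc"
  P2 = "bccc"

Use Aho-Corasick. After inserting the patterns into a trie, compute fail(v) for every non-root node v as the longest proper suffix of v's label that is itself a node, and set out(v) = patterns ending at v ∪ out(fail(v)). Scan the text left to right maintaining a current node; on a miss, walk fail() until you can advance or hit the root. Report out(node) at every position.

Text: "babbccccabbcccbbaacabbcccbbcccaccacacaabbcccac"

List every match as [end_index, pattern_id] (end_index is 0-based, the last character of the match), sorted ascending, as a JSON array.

Build automaton:
Trie (insert patterns):
  0='ε' goto a→1 b→8
  1='a' goto b→3 c→2
  2='ac' goto ·  ←P0
  3='ab' goto b→4
  4='abb' goto c→5
  5='abbc' goto c→6
  6='abbcc' goto c→7
  7='abbccc' goto ·  ←P1
  8='b' goto c→9
  9='bc' goto c→10
  10='bcc' goto c→11
  11='bccc' goto ·  ←P2

BFS fail/out derivation:
  n1('a'): parent n0 fail=0; on 'a' 0 → fail=0;  out ∅∪∅=∅
  n8('b'): parent n0 fail=0; on 'b' 0 → fail=0;  out ∅∪∅=∅
  n2('ac'): parent n1 fail=0; on 'c' 0 → fail=0;  out {0}∪∅={0}
  n3('ab'): parent n1 fail=0; on 'b' 0 → fail=8;  out ∅∪∅=∅
  n9('bc'): parent n8 fail=0; on 'c' 0 → fail=0;  out ∅∪∅=∅
  n4('abb'): parent n3 fail=8; on 'b' 8→0 → fail=8;  out ∅∪∅=∅
  n10('bcc'): parent n9 fail=0; on 'c' 0 → fail=0;  out ∅∪∅=∅
  n5('abbc'): parent n4 fail=8; on 'c' 8 → fail=9;  out ∅∪∅=∅
  n11('bccc'): parent n10 fail=0; on 'c' 0 → fail=0;  out {2}∪∅={2}
  n6('abbcc'): parent n5 fail=9; on 'c' 9 → fail=10;  out ∅∪∅=∅
  n7('abbccc'): parent n6 fail=10; on 'c' 10 → fail=11;  out {1}∪{2}={1,2}

Run:
pos 0 'b': at 8
pos 1 'a': at 1 ·f
pos 2 'b': at 3
pos 3 'b': at 4
pos 4 'c': at 5
pos 5 'c': at 6
pos 6 'c': at 7  → match P1@[1:6],P2@[3:6]
pos 7 'c': at 0 ·f
pos 8 'a': at 1
pos 9 'b': at 3
pos 10 'b': at 4
pos 11 'c': at 5
pos 12 'c': at 6
pos 13 'c': at 7  → match P1@[8:13],P2@[10:13]
pos 14 'b': at 8 ·f
pos 15 'b': at 8 ·f
pos 16 'a': at 1 ·f
pos 17 'a': at 1 ·f
pos 18 'c': at 2  → match P0@[17:18]
pos 19 'a': at 1 ·f
pos 20 'b': at 3
pos 21 'b': at 4
pos 22 'c': at 5
pos 23 'c': at 6
pos 24 'c': at 7  → match P1@[19:24],P2@[21:24]
pos 25 'b': at 8 ·f
pos 26 'b': at 8 ·f
pos 27 'c': at 9
pos 28 'c': at 10
pos 29 'c': at 11  → match P2@[26:29]
pos 30 'a': at 1 ·f
pos 31 'c': at 2  → match P0@[30:31]
pos 32 'c': at 0 ·f
pos 33 'a': at 1
pos 34 'c': at 2  → match P0@[33:34]
pos 35 'a': at 1 ·f
pos 36 'c': at 2  → match P0@[35:36]
pos 37 'a': at 1 ·f
pos 38 'a': at 1 ·f
pos 39 'b': at 3
pos 40 'b': at 4
pos 41 'c': at 5
pos 42 'c': at 6
pos 43 'c': at 7  → match P1@[38:43],P2@[40:43]
pos 44 'a': at 1 ·f
pos 45 'c': at 2  → match P0@[44:45]

Matches: [[6,1],[6,2],[13,1],[13,2],[18,0],[24,1],[24,2],[29,2],[31,0],[34,0],[36,0],[43,1],[43,2],[45,0]]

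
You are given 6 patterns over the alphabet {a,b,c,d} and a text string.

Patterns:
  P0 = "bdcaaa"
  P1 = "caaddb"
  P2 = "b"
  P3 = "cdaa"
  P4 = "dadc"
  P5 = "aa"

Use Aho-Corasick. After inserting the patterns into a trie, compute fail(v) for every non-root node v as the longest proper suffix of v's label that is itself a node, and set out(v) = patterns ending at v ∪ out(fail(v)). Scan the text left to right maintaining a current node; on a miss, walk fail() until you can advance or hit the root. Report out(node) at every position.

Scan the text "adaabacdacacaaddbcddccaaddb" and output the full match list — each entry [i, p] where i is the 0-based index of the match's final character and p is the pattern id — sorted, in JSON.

Construct AC machine:
Trie (insert patterns):
  0='ε' goto a→20 b→1 c→7 d→16
  1='b' goto d→2  [P2 ends]
  2='bd' goto c→3
  3='bdc' goto a→4
  4='bdca' goto a→5
  5='bdcaa' goto a→6
  6='bdcaaa' goto ·  [P0 ends]
  7='c' goto a→8 d→13
  8='ca' goto a→9
  9='caa' goto d→10
  10='caad' goto d→11
  11='caadd' goto b→12
  12='caaddb' goto ·  [P1 ends]
  13='cd' goto a→14
  14='cda' goto a→15
  15='cdaa' goto ·  [P3 ends]
  16='d' goto a→17
  17='da' goto d→18
  18='dad' goto c→19
  19='dadc' goto ·  [P4 ends]
  20='a' goto a→21
  21='aa' goto ·  [P5 ends]

Failure links (BFS by depth):
  n1('b'): parent n0 fail=0; on 'b' 0 → fail=0;  out {2}∪∅={2}
  n7('c'): parent n0 fail=0; on 'c' 0 → fail=0;  out ∅∪∅=∅
  n16('d'): parent n0 fail=0; on 'd' 0 → fail=0;  out ∅∪∅=∅
  n20('a'): parent n0 fail=0; on 'a' 0 → fail=0;  out ∅∪∅=∅
  n2('bd'): parent n1 fail=0; on 'd' 0 → fail=16;  out ∅∪∅=∅
  n8('ca'): parent n7 fail=0; on 'a' 0 → fail=20;  out ∅∪∅=∅
  n13('cd'): parent n7 fail=0; on 'd' 0 → fail=16;  out ∅∪∅=∅
  n17('da'): parent n16 fail=0; on 'a' 0 → fail=20;  out ∅∪∅=∅
  n21('aa'): parent n20 fail=0; on 'a' 0 → fail=20;  out {5}∪∅={5}
  n3('bdc'): parent n2 fail=16; on 'c' 16→0 → fail=7;  out ∅∪∅=∅
  n9('caa'): parent n8 fail=20; on 'a' 20 → fail=21;  out ∅∪{5}={5}
  n14('cda'): parent n13 fail=16; on 'a' 16 → fail=17;  out ∅∪∅=∅
  n18('dad'): parent n17 fail=20; on 'd' 20→0 → fail=16;  out ∅∪∅=∅
  n4('bdca'): parent n3 fail=7; on 'a' 7 → fail=8;  out ∅∪∅=∅
  n10('caad'): parent n9 fail=21; on 'd' 21→20→0 → fail=16;  out ∅∪∅=∅
  n15('cdaa'): parent n14 fail=17; on 'a' 17→20 → fail=21;  out {3}∪{5}={3,5}
  n19('dadc'): parent n18 fail=16; on 'c' 16→0 → fail=7;  out {4}∪∅={4}
  n5('bdcaa'): parent n4 fail=8; on 'a' 8 → fail=9;  out ∅∪{5}={5}
  n11('caadd'): parent n10 fail=16; on 'd' 16→0 → fail=16;  out ∅∪∅=∅
  n6('bdcaaa'): parent n5 fail=9; on 'a' 9→21→20 → fail=21;  out {0}∪{5}={0,5}
  n12('caaddb'): parent n11 fail=16; on 'b' 16→0 → fail=1;  out {1}∪{2}={1,2}

Text stream:
pos 0 'a': at 20
pos 1 'd': at 16 (via fail)
pos 2 'a': at 17
pos 3 'a': at 21 (via fail)  emit P5@[2:3]
pos 4 'b': at 1 (via fail)  emit P2@[4:4]
pos 5 'a': at 20 (via fail)
pos 6 'c': at 7 (via fail)
pos 7 'd': at 13
pos 8 'a': at 14
pos 9 'c': at 7 (via fail)
pos 10 'a': at 8
pos 11 'c': at 7 (via fail)
pos 12 'a': at 8
pos 13 'a': at 9  emit P5@[12:13]
pos 14 'd': at 10
pos 15 'd': at 11
pos 16 'b': at 12  emit P1@[11:16],P2@[16:16]
pos 17 'c': at 7 (via fail)
pos 18 'd': at 13
pos 19 'd': at 16 (via fail)
pos 20 'c': at 7 (via fail)
pos 21 'c': at 7 (via fail)
pos 22 'a': at 8
pos 23 'a': at 9  emit P5@[22:23]
pos 24 'd': at 10
pos 25 'd': at 11
pos 26 'b': at 12  emit P1@[21:26],P2@[26:26]

Result: [[3,5],[4,2],[13,5],[16,1],[16,2],[23,5],[26,1],[26,2]]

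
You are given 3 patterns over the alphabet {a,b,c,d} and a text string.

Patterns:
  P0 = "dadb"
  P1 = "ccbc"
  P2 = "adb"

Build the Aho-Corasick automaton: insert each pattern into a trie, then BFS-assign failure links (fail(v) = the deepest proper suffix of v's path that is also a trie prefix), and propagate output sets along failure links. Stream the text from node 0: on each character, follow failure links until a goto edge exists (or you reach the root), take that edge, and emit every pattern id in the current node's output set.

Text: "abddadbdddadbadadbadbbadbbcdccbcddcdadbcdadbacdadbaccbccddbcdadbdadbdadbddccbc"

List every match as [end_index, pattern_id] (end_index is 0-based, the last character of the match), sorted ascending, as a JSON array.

Build:
Trie nodes:
  0='ε' goto a→9 c→5 d→1
  1='d' goto a→2
  2='da' goto d→3
  3='dad' goto b→4
  4='dadb' goto ·  ←P0
  5='c' goto c→6
  6='cc' goto b→7
  7='ccb' goto c→8
  8='ccbc' goto ·  ←P1
  9='a' goto d→10
  10='ad' goto b→11
  11='adb' goto ·  ←P2

Failure links (BFS by depth):
  n1('d'): parent n0 fail=0; on 'd' 0 → fail=0;  out ∅∪∅=∅
  n5('c'): parent n0 fail=0; on 'c' 0 → fail=0;  out ∅∪∅=∅
  n9('a'): parent n0 fail=0; on 'a' 0 → fail=0;  out ∅∪∅=∅
  n2('da'): parent n1 fail=0; on 'a' 0 → fail=9;  out ∅∪∅=∅
  n6('cc'): parent n5 fail=0; on 'c' 0 → fail=5;  out ∅∪∅=∅
  n10('ad'): parent n9 fail=0; on 'd' 0 → fail=1;  out ∅∪∅=∅
  n3('dad'): parent n2 fail=9; on 'd' 9 → fail=10;  out ∅∪∅=∅
  n7('ccb'): parent n6 fail=5; on 'b' 5→0 → fail=0;  out ∅∪∅=∅
  n11('adb'): parent n10 fail=1; on 'b' 1→0 → fail=0;  out {2}∪∅={2}
  n4('dadb'): parent n3 fail=10; on 'b' 10 → fail=11;  out {0}∪{2}={0,2}
  n8('ccbc'): parent n7 fail=0; on 'c' 0 → fail=5;  out {1}∪∅={1}

Run:
pos 0 'a': at 9
pos 1 'b': at 0 (via fail)
pos 2 'd': at 1
pos 3 'd': at 1 (via fail)
pos 4 'a': at 2
pos 5 'd': at 3
pos 6 'b': at 4  → match P0@[3:6],P2@[4:6]
pos 7 'd': at 1 (via fail)
pos 8 'd': at 1 (via fail)
pos 9 'd': at 1 (via fail)
pos 10 'a': at 2
pos 11 'd': at 3
pos 12 'b': at 4  → match P0@[9:12],P2@[10:12]
pos 13 'a': at 9 (via fail)
pos 14 'd': at 10
pos 15 'a': at 2 (via fail)
pos 16 'd': at 3
pos 17 'b': at 4  → match P0@[14:17],P2@[15:17]
pos 18 'a': at 9 (via fail)
pos 19 'd': at 10
pos 20 'b': at 11  → match P2@[18:20]
pos 21 'b': at 0 (via fail)
pos 22 'a': at 9
pos 23 'd': at 10
pos 24 'b': at 11  → match P2@[22:24]
pos 25 'b': at 0 (via fail)
pos 26 'c': at 5
pos 27 'd': at 1 (via fail)
pos 28 'c': at 5 (via fail)
pos 29 'c': at 6
pos 30 'b': at 7
pos 31 'c': at 8  → match P1@[28:31]
pos 32 'd': at 1 (via fail)
pos 33 'd': at 1 (via fail)
pos 34 'c': at 5 (via fail)
pos 35 'd': at 1 (via fail)
pos 36 'a': at 2
pos 37 'd': at 3
pos 38 'b': at 4  → match P0@[35:38],P2@[36:38]
pos 39 'c': at 5 (via fail)
pos 40 'd': at 1 (via fail)
pos 41 'a': at 2
pos 42 'd': at 3
pos 43 'b': at 4  → match P0@[40:43],P2@[41:43]
pos 44 'a': at 9 (via fail)
pos 45 'c': at 5 (via fail)
pos 46 'd': at 1 (via fail)
pos 47 'a': at 2
pos 48 'd': at 3
pos 49 'b': at 4  → match P0@[46:49],P2@[47:49]
pos 50 'a': at 9 (via fail)
pos 51 'c': at 5 (via fail)
pos 52 'c': at 6
pos 53 'b': at 7
pos 54 'c': at 8  → match P1@[51:54]
pos 55 'c': at 6 (via fail)
pos 56 'd': at 1 (via fail)
pos 57 'd': at 1 (via fail)
pos 58 'b': at 0 (via fail)
pos 59 'c': at 5
pos 60 'd': at 1 (via fail)
pos 61 'a': at 2
pos 62 'd': at 3
pos 63 'b': at 4  → match P0@[60:63],P2@[61:63]
pos 64 'd': at 1 (via fail)
pos 65 'a': at 2
pos 66 'd': at 3
pos 67 'b': at 4  → match P0@[64:67],P2@[65:67]
pos 68 'd': at 1 (via fail)
pos 69 'a': at 2
pos 70 'd': at 3
pos 71 'b': at 4  → match P0@[68:71],P2@[69:71]
pos 72 'd': at 1 (via fail)
pos 73 'd': at 1 (via fail)
pos 74 'c': at 5 (via fail)
pos 75 'c': at 6
pos 76 'b': at 7
pos 77 'c': at 8  → match P1@[74:77]

Result: [[6,0],[6,2],[12,0],[12,2],[17,0],[17,2],[20,2],[24,2],[31,1],[38,0],[38,2],[43,0],[43,2],[49,0],[49,2],[54,1],[63,0],[63,2],[67,0],[67,2],[71,0],[71,2],[77,1]]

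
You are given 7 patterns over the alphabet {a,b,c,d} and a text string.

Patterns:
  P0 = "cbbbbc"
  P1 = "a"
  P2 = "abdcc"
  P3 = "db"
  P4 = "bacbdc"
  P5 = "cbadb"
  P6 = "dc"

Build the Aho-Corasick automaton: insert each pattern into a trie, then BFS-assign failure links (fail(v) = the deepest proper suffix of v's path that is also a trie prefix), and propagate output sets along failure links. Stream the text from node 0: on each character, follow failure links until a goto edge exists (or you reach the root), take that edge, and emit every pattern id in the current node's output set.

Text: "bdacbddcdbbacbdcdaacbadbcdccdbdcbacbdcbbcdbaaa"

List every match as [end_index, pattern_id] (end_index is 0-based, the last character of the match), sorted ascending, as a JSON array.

Build automaton:
Trie nodes:
  0='ε' goto a→7 b→14 c→1 d→12
  1='c' goto b→2
  2='cb' goto a→20 b→3
  3='cbb' goto b→4
  4='cbbb' goto b→5
  5='cbbbb' goto c→6
  6='cbbbbc' goto ·  ←P0
  7='a' goto b→8  ←P1
  8='ab' goto d→9
  9='abd' goto c→10
  10='abdc' goto c→11
  11='abdcc' goto ·  ←P2
  12='d' goto b→13 c→23
  13='db' goto ·  ←P3
  14='b' goto a→15
  15='ba' goto c→16
  16='bac' goto b→17
  17='bacb' goto d→18
  18='bacbd' goto c→19
  19='bacbdc' goto ·  ←P4
  20='cba' goto d→21
  21='cbad' goto b→22
  22='cbadb' goto ·  ←P5
  23='dc' goto ·  ←P6

BFS fail/out derivation:
  n1('c'): parent n0 fail=0; on 'c' 0 → fail=0;  out ∅∪∅=∅
  n7('a'): parent n0 fail=0; on 'a' 0 → fail=0;  out {1}∪∅={1}
  n12('d'): parent n0 fail=0; on 'd' 0 → fail=0;  out ∅∪∅=∅
  n14('b'): parent n0 fail=0; on 'b' 0 → fail=0;  out ∅∪∅=∅
  n2('cb'): parent n1 fail=0; on 'b' 0 → fail=14;  out ∅∪∅=∅
  n8('ab'): parent n7 fail=0; on 'b' 0 → fail=14;  out ∅∪∅=∅
  n13('db'): parent n12 fail=0; on 'b' 0 → fail=14;  out {3}∪∅={3}
  n15('ba'): parent n14 fail=0; on 'a' 0 → fail=7;  out ∅∪{1}={1}
  n23('dc'): parent n12 fail=0; on 'c' 0 → fail=1;  out {6}∪∅={6}
  n3('cbb'): parent n2 fail=14; on 'b' 14→0 → fail=14;  out ∅∪∅=∅
  n9('abd'): parent n8 fail=14; on 'd' 14→0 → fail=12;  out ∅∪∅=∅
  n16('bac'): parent n15 fail=7; on 'c' 7→0 → fail=1;  out ∅∪∅=∅
  n20('cba'): parent n2 fail=14; on 'a' 14 → fail=15;  out ∅∪{1}={1}
  n4('cbbb'): parent n3 fail=14; on 'b' 14→0 → fail=14;  out ∅∪∅=∅
  n10('abdc'): parent n9 fail=12; on 'c' 12 → fail=23;  out ∅∪{6}={6}
  n17('bacb'): parent n16 fail=1; on 'b' 1 → fail=2;  out ∅∪∅=∅
  n21('cbad'): parent n20 fail=15; on 'd' 15→7→0 → fail=12;  out ∅∪∅=∅
  n5('cbbbb'): parent n4 fail=14; on 'b' 14→0 → fail=14;  out ∅∪∅=∅
  n11('abdcc'): parent n10 fail=23; on 'c' 23→1→0 → fail=1;  out {2}∪∅={2}
  n18('bacbd'): parent n17 fail=2; on 'd' 2→14→0 → fail=12;  out ∅∪∅=∅
  n22('cbadb'): parent n21 fail=12; on 'b' 12 → fail=13;  out {5}∪{3}={3,5}
  n6('cbbbbc'): parent n5 fail=14; on 'c' 14→0 → fail=1;  out {0}∪∅={0}
  n19('bacbdc'): parent n18 fail=12; on 'c' 12 → fail=23;  out {4}∪{6}={4,6}

Scan:
pos 0 'b': at 14
pos 1 'd': at 12 (fail-walked)
pos 2 'a': at 7 (fail-walked)  ** P1@[2:2]
pos 3 'c': at 1 (fail-walked)
pos 4 'b': at 2
pos 5 'd': at 12 (fail-walked)
pos 6 'd': at 12 (fail-walked)
pos 7 'c': at 23  ** P6@[6:7]
pos 8 'd': at 12 (fail-walked)
pos 9 'b': at 13  ** P3@[8:9]
pos 10 'b': at 14 (fail-walked)
pos 11 'a': at 15  ** P1@[11:11]
pos 12 'c': at 16
pos 13 'b': at 17
pos 14 'd': at 18
pos 15 'c': at 19  ** P4@[10:15],P6@[14:15]
pos 16 'd': at 12 (fail-walked)
pos 17 'a': at 7 (fail-walked)  ** P1@[17:17]
pos 18 'a': at 7 (fail-walked)  ** P1@[18:18]
pos 19 'c': at 1 (fail-walked)
pos 20 'b': at 2
pos 21 'a': at 20  ** P1@[21:21]
pos 22 'd': at 21
pos 23 'b': at 22  ** P3@[22:23],P5@[19:23]
pos 24 'c': at 1 (fail-walked)
pos 25 'd': at 12 (fail-walked)
pos 26 'c': at 23  ** P6@[25:26]
pos 27 'c': at 1 (fail-walked)
pos 28 'd': at 12 (fail-walked)
pos 29 'b': at 13  ** P3@[28:29]
pos 30 'd': at 12 (fail-walked)
pos 31 'c': at 23  ** P6@[30:31]
pos 32 'b': at 2 (fail-walked)
pos 33 'a': at 20  ** P1@[33:33]
pos 34 'c': at 16 (fail-walked)
pos 35 'b': at 17
pos 36 'd': at 18
pos 37 'c': at 19  ** P4@[32:37],P6@[36:37]
pos 38 'b': at 2 (fail-walked)
pos 39 'b': at 3
pos 40 'c': at 1 (fail-walked)
pos 41 'd': at 12 (fail-walked)
pos 42 'b': at 13  ** P3@[41:42]
pos 43 'a': at 15 (fail-walked)  ** P1@[43:43]
pos 44 'a': at 7 (fail-walked)  ** P1@[44:44]
pos 45 'a': at 7 (fail-walked)  ** P1@[45:45]

Matches: [[2,1],[7,6],[9,3],[11,1],[15,4],[15,6],[17,1],[18,1],[21,1],[23,3],[23,5],[26,6],[29,3],[31,6],[33,1],[37,4],[37,6],[42,3],[43,1],[44,1],[45,1]]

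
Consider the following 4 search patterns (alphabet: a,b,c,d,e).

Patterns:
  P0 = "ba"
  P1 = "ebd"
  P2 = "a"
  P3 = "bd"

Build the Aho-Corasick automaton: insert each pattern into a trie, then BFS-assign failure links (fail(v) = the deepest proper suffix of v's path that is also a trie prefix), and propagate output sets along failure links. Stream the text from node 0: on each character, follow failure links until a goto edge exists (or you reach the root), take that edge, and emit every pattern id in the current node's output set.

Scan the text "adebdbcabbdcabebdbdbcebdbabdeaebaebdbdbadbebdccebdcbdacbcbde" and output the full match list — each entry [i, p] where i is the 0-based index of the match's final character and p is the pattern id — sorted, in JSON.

Construct AC machine:
Trie (insert patterns):
  n0 'ε': a→6 b→1 e→3
  n1 'b': a→2 d→7
  n2 'ba': ·  ←P0
  n3 'e': b→4
  n4 'eb': d→5
  n5 'ebd': ·  ←P1
  n6 'a': ·  ←P2
  n7 'bd': ·  ←P3

Failure links (BFS by depth):
  n1('b'): parent n0 fail=0; on 'b' 0 → fail=0;  out ∅∪∅=∅
  n3('e'): parent n0 fail=0; on 'e' 0 → fail=0;  out ∅∪∅=∅
  n6('a'): parent n0 fail=0; on 'a' 0 → fail=0;  out {2}∪∅={2}
  n2('ba'): parent n1 fail=0; on 'a' 0 → fail=6;  out {0}∪{2}={0,2}
  n4('eb'): parent n3 fail=0; on 'b' 0 → fail=1;  out ∅∪∅=∅
  n7('bd'): parent n1 fail=0; on 'd' 0 → fail=0;  out {3}∪∅={3}
  n5('ebd'): parent n4 fail=1; on 'd' 1 → fail=7;  out {1}∪{3}={1,3}

Scan:
[0] read 'a'  n0⇒n6  → match P2@[0:0]
[1] read 'd'  n6⇒n0 ·f
[2] read 'e'  n0⇒n3
[3] read 'b'  n3⇒n4
[4] read 'd'  n4⇒n5  → match P1@[2:4],P3@[3:4]
[5] read 'b'  n5⇒n1 ·f
[6] read 'c'  n1⇒n0 ·f
[7] read 'a'  n0⇒n6  → match P2@[7:7]
[8] read 'b'  n6⇒n1 ·f
[9] read 'b'  n1⇒n1 ·f
[10] read 'd'  n1⇒n7  → match P3@[9:10]
[11] read 'c'  n7⇒n0 ·f
[12] read 'a'  n0⇒n6  → match P2@[12:12]
[13] read 'b'  n6⇒n1 ·f
[14] read 'e'  n1⇒n3 ·f
[15] read 'b'  n3⇒n4
[16] read 'd'  n4⇒n5  → match P1@[14:16],P3@[15:16]
[17] read 'b'  n5⇒n1 ·f
[18] read 'd'  n1⇒n7  → match P3@[17:18]
[19] read 'b'  n7⇒n1 ·f
[20] read 'c'  n1⇒n0 ·f
[21] read 'e'  n0⇒n3
[22] read 'b'  n3⇒n4
[23] read 'd'  n4⇒n5  → match P1@[21:23],P3@[22:23]
[24] read 'b'  n5⇒n1 ·f
[25] read 'a'  n1⇒n2  → match P0@[24:25],P2@[25:25]
[26] read 'b'  n2⇒n1 ·f
[27] read 'd'  n1⇒n7  → match P3@[26:27]
[28] read 'e'  n7⇒n3 ·f
[29] read 'a'  n3⇒n6 ·f  → match P2@[29:29]
[30] read 'e'  n6⇒n3 ·f
[31] read 'b'  n3⇒n4
[32] read 'a'  n4⇒n2 ·f  → match P0@[31:32],P2@[32:32]
[33] read 'e'  n2⇒n3 ·f
[34] read 'b'  n3⇒n4
[35] read 'd'  n4⇒n5  → match P1@[33:35],P3@[34:35]
[36] read 'b'  n5⇒n1 ·f
[37] read 'd'  n1⇒n7  → match P3@[36:37]
[38] read 'b'  n7⇒n1 ·f
[39] read 'a'  n1⇒n2  → match P0@[38:39],P2@[39:39]
[40] read 'd'  n2⇒n0 ·f
[41] read 'b'  n0⇒n1
[42] read 'e'  n1⇒n3 ·f
[43] read 'b'  n3⇒n4
[44] read 'd'  n4⇒n5  → match P1@[42:44],P3@[43:44]
[45] read 'c'  n5⇒n0 ·f
[46] read 'c'  n0⇒n0
[47] read 'e'  n0⇒n3
[48] read 'b'  n3⇒n4
[49] read 'd'  n4⇒n5  → match P1@[47:49],P3@[48:49]
[50] read 'c'  n5⇒n0 ·f
[51] read 'b'  n0⇒n1
[52] read 'd'  n1⇒n7  → match P3@[51:52]
[53] read 'a'  n7⇒n6 ·f  → match P2@[53:53]
[54] read 'c'  n6⇒n0 ·f
[55] read 'b'  n0⇒n1
[56] read 'c'  n1⇒n0 ·f
[57] read 'b'  n0⇒n1
[58] read 'd'  n1⇒n7  → match P3@[57:58]
[59] read 'e'  n7⇒n3 ·f

Result: [[0,2],[4,1],[4,3],[7,2],[10,3],[12,2],[16,1],[16,3],[18,3],[23,1],[23,3],[25,0],[25,2],[27,3],[29,2],[32,0],[32,2],[35,1],[35,3],[37,3],[39,0],[39,2],[44,1],[44,3],[49,1],[49,3],[52,3],[53,2],[58,3]]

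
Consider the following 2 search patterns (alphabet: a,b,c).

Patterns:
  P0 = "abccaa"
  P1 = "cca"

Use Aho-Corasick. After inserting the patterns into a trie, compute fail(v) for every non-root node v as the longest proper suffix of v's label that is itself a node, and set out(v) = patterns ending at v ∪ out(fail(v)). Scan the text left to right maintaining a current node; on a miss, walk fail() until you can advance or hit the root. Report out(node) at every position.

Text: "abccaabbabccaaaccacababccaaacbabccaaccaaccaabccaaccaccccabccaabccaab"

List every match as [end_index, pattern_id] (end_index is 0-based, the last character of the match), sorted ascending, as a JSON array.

Build:
Trie (insert patterns):
  0='ε' goto a→1 c→7
  1='a' goto b→2
  2='ab' goto c→3
  3='abc' goto c→4
  4='abcc' goto a→5
  5='abcca' goto a→6
  6='abccaa' goto ·  ←P0
  7='c' goto c→8
  8='cc' goto a→9
  9='cca' goto ·  ←P1

BFS fail/out derivation:
  fail(1) 'a': from fail(0)=0 chase 'a': 0 ⇒ 0;  out=∅∪out(0)=∅
  fail(7) 'c': from fail(0)=0 chase 'c': 0 ⇒ 0;  out=∅∪out(0)=∅
  fail(2) 'ab': from fail(1)=0 chase 'b': 0 ⇒ 0;  out=∅∪out(0)=∅
  fail(8) 'cc': from fail(7)=0 chase 'c': 0 ⇒ 7;  out=∅∪out(7)=∅
  fail(3) 'abc': from fail(2)=0 chase 'c': 0 ⇒ 7;  out=∅∪out(7)=∅
  fail(9) 'cca': from fail(8)=7 chase 'a': 7→0 ⇒ 1;  out={1}∪out(1)={1}
  fail(4) 'abcc': from fail(3)=7 chase 'c': 7 ⇒ 8;  out=∅∪out(8)=∅
  fail(5) 'abcca': from fail(4)=8 chase 'a': 8 ⇒ 9;  out=∅∪out(9)={1}
  fail(6) 'abccaa': from fail(5)=9 chase 'a': 9→1→0 ⇒ 1;  out={0}∪out(1)={0}

Run:
pos 0 'a': at 1
pos 1 'b': at 2
pos 2 'c': at 3
pos 3 'c': at 4
pos 4 'a': at 5  emit P1@[2:4]
pos 5 'a': at 6  emit P0@[0:5]
pos 6 'b': at 2 ·f
pos 7 'b': at 0 ·f
pos 8 'a': at 1
pos 9 'b': at 2
pos 10 'c': at 3
pos 11 'c': at 4
pos 12 'a': at 5  emit P1@[10:12]
pos 13 'a': at 6  emit P0@[8:13]
pos 14 'a': at 1 ·f
pos 15 'c': at 7 ·f
pos 16 'c': at 8
pos 17 'a': at 9  emit P1@[15:17]
pos 18 'c': at 7 ·f
pos 19 'a': at 1 ·f
pos 20 'b': at 2
pos 21 'a': at 1 ·f
pos 22 'b': at 2
pos 23 'c': at 3
pos 24 'c': at 4
pos 25 'a': at 5  emit P1@[23:25]
pos 26 'a': at 6  emit P0@[21:26]
pos 27 'a': at 1 ·f
pos 28 'c': at 7 ·f
pos 29 'b': at 0 ·f
pos 30 'a': at 1
pos 31 'b': at 2
pos 32 'c': at 3
pos 33 'c': at 4
pos 34 'a': at 5  emit P1@[32:34]
pos 35 'a': at 6  emit P0@[30:35]
pos 36 'c': at 7 ·f
pos 37 'c': at 8
pos 38 'a': at 9  emit P1@[36:38]
pos 39 'a': at 1 ·f
pos 40 'c': at 7 ·f
pos 41 'c': at 8
pos 42 'a': at 9  emit P1@[40:42]
pos 43 'a': at 1 ·f
pos 44 'b': at 2
pos 45 'c': at 3
pos 46 'c': at 4
pos 47 'a': at 5  emit P1@[45:47]
pos 48 'a': at 6  emit P0@[43:48]
pos 49 'c': at 7 ·f
pos 50 'c': at 8
pos 51 'a': at 9  emit P1@[49:51]
pos 52 'c': at 7 ·f
pos 53 'c': at 8
pos 54 'c': at 8 ·f
pos 55 'c': at 8 ·f
pos 56 'a': at 9  emit P1@[54:56]
pos 57 'b': at 2 ·f
pos 58 'c': at 3
pos 59 'c': at 4
pos 60 'a': at 5  emit P1@[58:60]
pos 61 'a': at 6  emit P0@[56:61]
pos 62 'b': at 2 ·f
pos 63 'c': at 3
pos 64 'c': at 4
pos 65 'a': at 5  emit P1@[63:65]
pos 66 'a': at 6  emit P0@[61:66]
pos 67 'b': at 2 ·f

All matches (sorted): [[4,1],[5,0],[12,1],[13,0],[17,1],[25,1],[26,0],[34,1],[35,0],[38,1],[42,1],[47,1],[48,0],[51,1],[56,1],[60,1],[61,0],[65,1],[66,0]]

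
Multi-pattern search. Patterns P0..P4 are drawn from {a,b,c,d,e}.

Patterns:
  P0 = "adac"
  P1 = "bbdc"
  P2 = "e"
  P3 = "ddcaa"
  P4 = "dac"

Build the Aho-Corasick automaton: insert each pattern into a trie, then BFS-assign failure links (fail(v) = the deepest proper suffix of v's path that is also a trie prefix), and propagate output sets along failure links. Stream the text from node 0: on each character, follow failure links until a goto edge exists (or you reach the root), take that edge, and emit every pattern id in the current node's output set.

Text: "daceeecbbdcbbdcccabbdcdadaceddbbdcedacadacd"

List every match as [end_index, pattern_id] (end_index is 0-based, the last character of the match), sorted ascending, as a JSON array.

Build automaton:
Trie nodes:
  0='ε' goto a→1 b→5 d→10 e→9
  1='a' goto d→2
  2='ad' goto a→3
  3='ada' goto c→4
  4='adac' goto ·  ←P0
  5='b' goto b→6
  6='bb' goto d→7
  7='bbd' goto c→8
  8='bbdc' goto ·  ←P1
  9='e' goto ·  ←P2
  10='d' goto a→15 d→11
  11='dd' goto c→12
  12='ddc' goto a→13
  13='ddca' goto a→14
  14='ddcaa' goto ·  ←P3
  15='da' goto c→16
  16='dac' goto ·  ←P4

BFS fail/out derivation:
  fail(1) 'a': from fail(0)=0 chase 'a': 0 ⇒ 0;  out=∅∪out(0)=∅
  fail(5) 'b': from fail(0)=0 chase 'b': 0 ⇒ 0;  out=∅∪out(0)=∅
  fail(9) 'e': from fail(0)=0 chase 'e': 0 ⇒ 0;  out={2}∪out(0)={2}
  fail(10) 'd': from fail(0)=0 chase 'd': 0 ⇒ 0;  out=∅∪out(0)=∅
  fail(2) 'ad': from fail(1)=0 chase 'd': 0 ⇒ 10;  out=∅∪out(10)=∅
  fail(6) 'bb': from fail(5)=0 chase 'b': 0 ⇒ 5;  out=∅∪out(5)=∅
  fail(11) 'dd': from fail(10)=0 chase 'd': 0 ⇒ 10;  out=∅∪out(10)=∅
  fail(15) 'da': from fail(10)=0 chase 'a': 0 ⇒ 1;  out=∅∪out(1)=∅
  fail(3) 'ada': from fail(2)=10 chase 'a': 10 ⇒ 15;  out=∅∪out(15)=∅
  fail(7) 'bbd': from fail(6)=5 chase 'd': 5→0 ⇒ 10;  out=∅∪out(10)=∅
  fail(12) 'ddc': from fail(11)=10 chase 'c': 10→0 ⇒ 0;  out=∅∪out(0)=∅
  fail(16) 'dac': from fail(15)=1 chase 'c': 1→0 ⇒ 0;  out={4}∪out(0)={4}
  fail(4) 'adac': from fail(3)=15 chase 'c': 15 ⇒ 16;  out={0}∪out(16)={0,4}
  fail(8) 'bbdc': from fail(7)=10 chase 'c': 10→0 ⇒ 0;  out={1}∪out(0)={1}
  fail(13) 'ddca': from fail(12)=0 chase 'a': 0 ⇒ 1;  out=∅∪out(1)=∅
  fail(14) 'ddcaa': from fail(13)=1 chase 'a': 1→0 ⇒ 1;  out={3}∪out(1)={3}

Scan:
[0] read 'd'  n0⇒n10
[1] read 'a'  n10⇒n15
[2] read 'c'  n15⇒n16  → match P4@[0:2]
[3] read 'e'  n16⇒n9 (via fail)  → match P2@[3:3]
[4] read 'e'  n9⇒n9 (via fail)  → match P2@[4:4]
[5] read 'e'  n9⇒n9 (via fail)  → match P2@[5:5]
[6] read 'c'  n9⇒n0 (via fail)
[7] read 'b'  n0⇒n5
[8] read 'b'  n5⇒n6
[9] read 'd'  n6⇒n7
[10] read 'c'  n7⇒n8  → match P1@[7:10]
[11] read 'b'  n8⇒n5 (via fail)
[12] read 'b'  n5⇒n6
[13] read 'd'  n6⇒n7
[14] read 'c'  n7⇒n8  → match P1@[11:14]
[15] read 'c'  n8⇒n0 (via fail)
[16] read 'c'  n0⇒n0
[17] read 'a'  n0⇒n1
[18] read 'b'  n1⇒n5 (via fail)
[19] read 'b'  n5⇒n6
[20] read 'd'  n6⇒n7
[21] read 'c'  n7⇒n8  → match P1@[18:21]
[22] read 'd'  n8⇒n10 (via fail)
[23] read 'a'  n10⇒n15
[24] read 'd'  n15⇒n2 (via fail)
[25] read 'a'  n2⇒n3
[26] read 'c'  n3⇒n4  → match P0@[23:26],P4@[24:26]
[27] read 'e'  n4⇒n9 (via fail)  → match P2@[27:27]
[28] read 'd'  n9⇒n10 (via fail)
[29] read 'd'  n10⇒n11
[30] read 'b'  n11⇒n5 (via fail)
[31] read 'b'  n5⇒n6
[32] read 'd'  n6⇒n7
[33] read 'c'  n7⇒n8  → match P1@[30:33]
[34] read 'e'  n8⇒n9 (via fail)  → match P2@[34:34]
[35] read 'd'  n9⇒n10 (via fail)
[36] read 'a'  n10⇒n15
[37] read 'c'  n15⇒n16  → match P4@[35:37]
[38] read 'a'  n16⇒n1 (via fail)
[39] read 'd'  n1⇒n2
[40] read 'a'  n2⇒n3
[41] read 'c'  n3⇒n4  → match P0@[38:41],P4@[39:41]
[42] read 'd'  n4⇒n10 (via fail)

All matches (sorted): [[2,4],[3,2],[4,2],[5,2],[10,1],[14,1],[21,1],[26,0],[26,4],[27,2],[33,1],[34,2],[37,4],[41,0],[41,4]]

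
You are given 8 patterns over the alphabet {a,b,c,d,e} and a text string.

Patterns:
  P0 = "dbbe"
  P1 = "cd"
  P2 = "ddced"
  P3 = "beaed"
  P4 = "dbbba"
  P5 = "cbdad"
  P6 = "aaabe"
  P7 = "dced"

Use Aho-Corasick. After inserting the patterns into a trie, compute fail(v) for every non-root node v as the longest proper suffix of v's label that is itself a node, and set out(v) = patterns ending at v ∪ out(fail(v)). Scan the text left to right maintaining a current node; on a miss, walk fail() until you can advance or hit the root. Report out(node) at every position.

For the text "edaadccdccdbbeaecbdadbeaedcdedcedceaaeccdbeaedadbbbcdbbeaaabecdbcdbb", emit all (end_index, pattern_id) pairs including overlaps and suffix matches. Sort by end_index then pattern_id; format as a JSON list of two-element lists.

Build automaton:
Trie (insert patterns):
  n0 'ε': a→22 b→11 c→5 d→1
  n1 'd': b→2 c→27 d→7
  n2 'db': b→3
  n3 'dbb': b→16 e→4
  n4 'dbbe': ·  [P0 ends]
  n5 'c': b→18 d→6
  n6 'cd': ·  [P1 ends]
  n7 'dd': c→8
  n8 'ddc': e→9
  n9 'ddce': d→10
  n10 'ddced': ·  [P2 ends]
  n11 'b': e→12
  n12 'be': a→13
  n13 'bea': e→14
  n14 'beae': d→15
  n15 'beaed': ·  [P3 ends]
  n16 'dbbb': a→17
  n17 'dbbba': ·  [P4 ends]
  n18 'cb': d→19
  n19 'cbd': a→20
  n20 'cbda': d→21
  n21 'cbdad': ·  [P5 ends]
  n22 'a': a→23
  n23 'aa': a→24
  n24 'aaa': b→25
  n25 'aaab': e→26
  n26 'aaabe': ·  [P6 ends]
  n27 'dc': e→28
  n28 'dce': d→29
  n29 'dced': ·  [P7 ends]

BFS fail/out derivation:
  fail(1) 'd': from fail(0)=0 chase 'd': 0 ⇒ 0;  out=∅∪out(0)=∅
  fail(5) 'c': from fail(0)=0 chase 'c': 0 ⇒ 0;  out=∅∪out(0)=∅
  fail(11) 'b': from fail(0)=0 chase 'b': 0 ⇒ 0;  out=∅∪out(0)=∅
  fail(22) 'a': from fail(0)=0 chase 'a': 0 ⇒ 0;  out=∅∪out(0)=∅
  fail(2) 'db': from fail(1)=0 chase 'b': 0 ⇒ 11;  out=∅∪out(11)=∅
  fail(6) 'cd': from fail(5)=0 chase 'd': 0 ⇒ 1;  out={1}∪out(1)={1}
  fail(7) 'dd': from fail(1)=0 chase 'd': 0 ⇒ 1;  out=∅∪out(1)=∅
  fail(12) 'be': from fail(11)=0 chase 'e': 0 ⇒ 0;  out=∅∪out(0)=∅
  fail(18) 'cb': from fail(5)=0 chase 'b': 0 ⇒ 11;  out=∅∪out(11)=∅
  fail(23) 'aa': from fail(22)=0 chase 'a': 0 ⇒ 22;  out=∅∪out(22)=∅
  fail(27) 'dc': from fail(1)=0 chase 'c': 0 ⇒ 5;  out=∅∪out(5)=∅
  fail(3) 'dbb': from fail(2)=11 chase 'b': 11→0 ⇒ 11;  out=∅∪out(11)=∅
  fail(8) 'ddc': from fail(7)=1 chase 'c': 1 ⇒ 27;  out=∅∪out(27)=∅
  fail(13) 'bea': from fail(12)=0 chase 'a': 0 ⇒ 22;  out=∅∪out(22)=∅
  fail(19) 'cbd': from fail(18)=11 chase 'd': 11→0 ⇒ 1;  out=∅∪out(1)=∅
  fail(24) 'aaa': from fail(23)=22 chase 'a': 22 ⇒ 23;  out=∅∪out(23)=∅
  fail(28) 'dce': from fail(27)=5 chase 'e': 5→0 ⇒ 0;  out=∅∪out(0)=∅
  fail(4) 'dbbe': from fail(3)=11 chase 'e': 11 ⇒ 12;  out={0}∪out(12)={0}
  fail(9) 'ddce': from fail(8)=27 chase 'e': 27 ⇒ 28;  out=∅∪out(28)=∅
  fail(14) 'beae': from fail(13)=22 chase 'e': 22→0 ⇒ 0;  out=∅∪out(0)=∅
  fail(16) 'dbbb': from fail(3)=11 chase 'b': 11→0 ⇒ 11;  out=∅∪out(11)=∅
  fail(20) 'cbda': from fail(19)=1 chase 'a': 1→0 ⇒ 22;  out=∅∪out(22)=∅
  fail(25) 'aaab': from fail(24)=23 chase 'b': 23→22→0 ⇒ 11;  out=∅∪out(11)=∅
  fail(29) 'dced': from fail(28)=0 chase 'd': 0 ⇒ 1;  out={7}∪out(1)={7}
  fail(10) 'ddced': from fail(9)=28 chase 'd': 28 ⇒ 29;  out={2}∪out(29)={2,7}
  fail(15) 'beaed': from fail(14)=0 chase 'd': 0 ⇒ 1;  out={3}∪out(1)={3}
  fail(17) 'dbbba': from fail(16)=11 chase 'a': 11→0 ⇒ 22;  out={4}∪out(22)={4}
  fail(21) 'cbdad': from fail(20)=22 chase 'd': 22→0 ⇒ 1;  out={5}∪out(1)={5}
  fail(26) 'aaabe': from fail(25)=11 chase 'e': 11 ⇒ 12;  out={6}∪out(12)={6}

Run:
i=0 'e': node 0→0
i=1 'd': node 0→1
i=2 'a': node 1→22 (via fail)
i=3 'a': node 22→23
i=4 'd': node 23→1 (via fail)
i=5 'c': node 1→27
i=6 'c': node 27→5 (via fail)
i=7 'd': node 5→6  ** P1@[6:7]
i=8 'c': node 6→27 (via fail)
i=9 'c': node 27→5 (via fail)
i=10 'd': node 5→6  ** P1@[9:10]
i=11 'b': node 6→2 (via fail)
i=12 'b': node 2→3
i=13 'e': node 3→4  ** P0@[10:13]
i=14 'a': node 4→13 (via fail)
i=15 'e': node 13→14
i=16 'c': node 14→5 (via fail)
i=17 'b': node 5→18
i=18 'd': node 18→19
i=19 'a': node 19→20
i=20 'd': node 20→21  ** P5@[16:20]
i=21 'b': node 21→2 (via fail)
i=22 'e': node 2→12 (via fail)
i=23 'a': node 12→13
i=24 'e': node 13→14
i=25 'd': node 14→15  ** P3@[21:25]
i=26 'c': node 15→27 (via fail)
i=27 'd': node 27→6 (via fail)  ** P1@[26:27]
i=28 'e': node 6→0 (via fail)
i=29 'd': node 0→1
i=30 'c': node 1→27
i=31 'e': node 27→28
i=32 'd': node 28→29  ** P7@[29:32]
i=33 'c': node 29→27 (via fail)
i=34 'e': node 27→28
i=35 'a': node 28→22 (via fail)
i=36 'a': node 22→23
i=37 'e': node 23→0 (via fail)
i=38 'c': node 0→5
i=39 'c': node 5→5 (via fail)
i=40 'd': node 5→6  ** P1@[39:40]
i=41 'b': node 6→2 (via fail)
i=42 'e': node 2→12 (via fail)
i=43 'a': node 12→13
i=44 'e': node 13→14
i=45 'd': node 14→15  ** P3@[41:45]
i=46 'a': node 15→22 (via fail)
i=47 'd': node 22→1 (via fail)
i=48 'b': node 1→2
i=49 'b': node 2→3
i=50 'b': node 3→16
i=51 'c': node 16→5 (via fail)
i=52 'd': node 5→6  ** P1@[51:52]
i=53 'b': node 6→2 (via fail)
i=54 'b': node 2→3
i=55 'e': node 3→4  ** P0@[52:55]
i=56 'a': node 4→13 (via fail)
i=57 'a': node 13→23 (via fail)
i=58 'a': node 23→24
i=59 'b': node 24→25
i=60 'e': node 25→26  ** P6@[56:60]
i=61 'c': node 26→5 (via fail)
i=62 'd': node 5→6  ** P1@[61:62]
i=63 'b': node 6→2 (via fail)
i=64 'c': node 2→5 (via fail)
i=65 'd': node 5→6  ** P1@[64:65]
i=66 'b': node 6→2 (via fail)
i=67 'b': node 2→3

Result: [[7,1],[10,1],[13,0],[20,5],[25,3],[27,1],[32,7],[40,1],[45,3],[52,1],[55,0],[60,6],[62,1],[65,1]]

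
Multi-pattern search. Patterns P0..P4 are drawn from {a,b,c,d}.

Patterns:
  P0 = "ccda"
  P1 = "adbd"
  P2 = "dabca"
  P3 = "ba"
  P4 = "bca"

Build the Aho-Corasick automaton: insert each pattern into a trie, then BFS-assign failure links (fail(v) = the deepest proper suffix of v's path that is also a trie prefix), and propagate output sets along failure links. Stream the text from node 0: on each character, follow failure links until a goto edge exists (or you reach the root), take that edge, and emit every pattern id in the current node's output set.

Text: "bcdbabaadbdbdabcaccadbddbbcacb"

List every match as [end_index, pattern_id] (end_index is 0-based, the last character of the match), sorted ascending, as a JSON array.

Build:
Trie (insert patterns):
  n0 'ε': a→5 b→14 c→1 d→9
  n1 'c': c→2
  n2 'cc': d→3
  n3 'ccd': a→4
  n4 'ccda': ·  [P0 ends]
  n5 'a': d→6
  n6 'ad': b→7
  n7 'adb': d→8
  n8 'adbd': ·  [P1 ends]
  n9 'd': a→10
  n10 'da': b→11
  n11 'dab': c→12
  n12 'dabc': a→13
  n13 'dabca': ·  [P2 ends]
  n14 'b': a→15 c→16
  n15 'ba': ·  [P3 ends]
  n16 'bc': a→17
  n17 'bca': ·  [P4 ends]

BFS fail/out derivation:
  n1('c'): parent n0 fail=0; on 'c' 0 → fail=0;  out ∅∪∅=∅
  n5('a'): parent n0 fail=0; on 'a' 0 → fail=0;  out ∅∪∅=∅
  n9('d'): parent n0 fail=0; on 'd' 0 → fail=0;  out ∅∪∅=∅
  n14('b'): parent n0 fail=0; on 'b' 0 → fail=0;  out ∅∪∅=∅
  n2('cc'): parent n1 fail=0; on 'c' 0 → fail=1;  out ∅∪∅=∅
  n6('ad'): parent n5 fail=0; on 'd' 0 → fail=9;  out ∅∪∅=∅
  n10('da'): parent n9 fail=0; on 'a' 0 → fail=5;  out ∅∪∅=∅
  n15('ba'): parent n14 fail=0; on 'a' 0 → fail=5;  out {3}∪∅={3}
  n16('bc'): parent n14 fail=0; on 'c' 0 → fail=1;  out ∅∪∅=∅
  n3('ccd'): parent n2 fail=1; on 'd' 1→0 → fail=9;  out ∅∪∅=∅
  n7('adb'): parent n6 fail=9; on 'b' 9→0 → fail=14;  out ∅∪∅=∅
  n11('dab'): parent n10 fail=5; on 'b' 5→0 → fail=14;  out ∅∪∅=∅
  n17('bca'): parent n16 fail=1; on 'a' 1→0 → fail=5;  out {4}∪∅={4}
  n4('ccda'): parent n3 fail=9; on 'a' 9 → fail=10;  out {0}∪∅={0}
  n8('adbd'): parent n7 fail=14; on 'd' 14→0 → fail=9;  out {1}∪∅={1}
  n12('dabc'): parent n11 fail=14; on 'c' 14 → fail=16;  out ∅∪∅=∅
  n13('dabca'): parent n12 fail=16; on 'a' 16 → fail=17;  out {2}∪{4}={2,4}

Run:
i=0 'b': node 0→14
i=1 'c': node 14→16
i=2 'd': node 16→9 ·f
i=3 'b': node 9→14 ·f
i=4 'a': node 14→15  ** P3@[3:4]
i=5 'b': node 15→14 ·f
i=6 'a': node 14→15  ** P3@[5:6]
i=7 'a': node 15→5 ·f
i=8 'd': node 5→6
i=9 'b': node 6→7
i=10 'd': node 7→8  ** P1@[7:10]
i=11 'b': node 8→14 ·f
i=12 'd': node 14→9 ·f
i=13 'a': node 9→10
i=14 'b': node 10→11
i=15 'c': node 11→12
i=16 'a': node 12→13  ** P2@[12:16],P4@[14:16]
i=17 'c': node 13→1 ·f
i=18 'c': node 1→2
i=19 'a': node 2→5 ·f
i=20 'd': node 5→6
i=21 'b': node 6→7
i=22 'd': node 7→8  ** P1@[19:22]
i=23 'd': node 8→9 ·f
i=24 'b': node 9→14 ·f
i=25 'b': node 14→14 ·f
i=26 'c': node 14→16
i=27 'a': node 16→17  ** P4@[25:27]
i=28 'c': node 17→1 ·f
i=29 'b': node 1→14 ·f

All matches (sorted): [[4,3],[6,3],[10,1],[16,2],[16,4],[22,1],[27,4]]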